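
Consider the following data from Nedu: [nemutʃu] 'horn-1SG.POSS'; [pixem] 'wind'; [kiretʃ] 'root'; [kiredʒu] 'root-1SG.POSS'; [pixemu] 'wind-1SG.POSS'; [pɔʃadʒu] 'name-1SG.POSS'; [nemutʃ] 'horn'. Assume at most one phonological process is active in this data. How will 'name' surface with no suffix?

[pɔʃatʃ]

The root 'root' surfaces as [kiredʒu] and [kiretʃ], with a stem-final [dʒ] ~ [tʃ] alternation.
But 'horn' keeps [tʃ] in both environments ([nemutʃu], [nemutʃ]), so there is no rule changing /tʃ/ to [dʒ] before the 1SG.POSS suffix.
The alternation reflects word-final obstruent devoicing: voiced obstruents become voiceless word-finally. /dʒ/ is underlying.
The one attested form of 'name', [pɔʃadʒu], shows underlying /pɔʃadʒ/. Applying the same rule word-finally gives [pɔʃatʃ].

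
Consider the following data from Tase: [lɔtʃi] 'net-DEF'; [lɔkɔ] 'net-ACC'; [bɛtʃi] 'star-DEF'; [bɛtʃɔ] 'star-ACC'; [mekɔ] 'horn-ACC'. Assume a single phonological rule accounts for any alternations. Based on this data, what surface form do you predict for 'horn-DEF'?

The stem for 'net' ends in [tʃ] in [lɔtʃi] but [k] in [lɔkɔ].
The stem 'star' ([bɛtʃi], [bɛtʃɔ]) shows [tʃ] unchanged in both environments, so [tʃ] cannot be basic with [k] derived before the ACC suffix.
Therefore /k/ is basic and [tʃ] is derived by palatalization before a front vowel (/k/ becomes palato-alveolar [tʃ] before a front vowel).
The one attested form of 'horn', [mekɔ], shows underlying /mek/. Applying the same rule before a front vowel gives [metʃi].

[metʃi]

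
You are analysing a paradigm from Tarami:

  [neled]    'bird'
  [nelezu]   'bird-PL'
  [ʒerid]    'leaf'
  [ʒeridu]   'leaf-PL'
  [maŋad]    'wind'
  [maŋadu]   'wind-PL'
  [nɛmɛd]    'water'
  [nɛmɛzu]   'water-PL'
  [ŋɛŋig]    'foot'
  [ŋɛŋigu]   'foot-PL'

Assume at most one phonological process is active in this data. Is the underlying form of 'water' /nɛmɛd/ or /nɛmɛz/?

/nɛmɛz/

The root 'water' surfaces as [nɛmɛd] and [nɛmɛzu], with a stem-final [d] ~ [z] alternation.
If /d/ were underlying and a rule turned it into [z] before the PL suffix, 'leaf' would also alternate; but it has [d] in both [ʒerid] and [ʒeridu].
Therefore /z/ is basic and [d] is derived by word-final hardening (voiced fricatives become stops word-finally).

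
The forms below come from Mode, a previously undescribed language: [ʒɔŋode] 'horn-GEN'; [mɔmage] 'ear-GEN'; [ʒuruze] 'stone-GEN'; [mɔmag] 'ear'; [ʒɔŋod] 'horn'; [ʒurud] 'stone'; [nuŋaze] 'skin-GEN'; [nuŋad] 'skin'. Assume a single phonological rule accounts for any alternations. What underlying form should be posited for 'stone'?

The root 'stone' surfaces as [ʒurud] and [ʒuruze], with a stem-final [d] ~ [z] alternation.
Compare 'horn', with invariant [d] in [ʒɔŋod] and [ʒɔŋode]: an analysis with underlying /d/ and a rule producing [z] before the GEN suffix would wrongly predict alternation here too.
The underlying segment must be /z/; voiced fricatives become stops word-finally, yielding [d] there.

/ʒuruz/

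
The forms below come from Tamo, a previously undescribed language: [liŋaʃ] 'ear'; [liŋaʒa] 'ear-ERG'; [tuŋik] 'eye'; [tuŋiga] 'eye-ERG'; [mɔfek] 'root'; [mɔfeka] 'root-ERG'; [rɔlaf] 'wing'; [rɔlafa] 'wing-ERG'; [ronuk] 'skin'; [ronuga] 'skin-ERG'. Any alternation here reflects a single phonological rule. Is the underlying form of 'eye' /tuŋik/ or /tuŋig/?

/tuŋig/

The stem for 'eye' ends in [k] in [tuŋik] but [g] in [tuŋiga].
The stem 'root' ([mɔfek], [mɔfeka]) shows [k] unchanged in both environments, so [k] cannot be basic with [g] derived before the ERG suffix.
Therefore /g/ is basic and [k] is derived by word-final obstruent devoicing (voiced obstruents become voiceless word-finally).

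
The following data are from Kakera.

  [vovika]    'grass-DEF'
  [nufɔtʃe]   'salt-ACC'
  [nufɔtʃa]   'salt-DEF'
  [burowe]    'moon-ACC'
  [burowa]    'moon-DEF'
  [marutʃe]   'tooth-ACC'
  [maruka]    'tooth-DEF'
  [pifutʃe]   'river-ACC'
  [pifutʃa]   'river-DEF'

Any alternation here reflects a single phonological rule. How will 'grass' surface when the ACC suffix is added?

The root 'tooth' surfaces as [marutʃe] and [maruka], with a stem-final [tʃ] ~ [k] alternation.
The stem 'river' ([pifutʃe], [pifutʃa]) shows [tʃ] unchanged in both environments, so [tʃ] cannot be basic with [k] derived before the DEF suffix.
The alternation reflects palatalization before a front vowel: /k/ becomes palato-alveolar [tʃ] before a front vowel. /k/ is underlying.
The one attested form of 'grass', [vovika], shows underlying /vovik/. Applying the same rule before a front vowel gives [vovitʃe].

[vovitʃe]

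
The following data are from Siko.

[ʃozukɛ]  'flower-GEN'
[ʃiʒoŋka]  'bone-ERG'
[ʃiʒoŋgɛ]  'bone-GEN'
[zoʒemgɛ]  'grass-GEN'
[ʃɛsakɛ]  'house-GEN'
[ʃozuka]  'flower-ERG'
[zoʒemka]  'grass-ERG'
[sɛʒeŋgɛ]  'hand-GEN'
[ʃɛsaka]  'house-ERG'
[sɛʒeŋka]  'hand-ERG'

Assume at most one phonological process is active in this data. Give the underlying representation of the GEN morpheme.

The GEN suffix surfaces as [-gɛ] and [-kɛ], depending on the final segment of the stem.
The ERG suffix, which begins with [k], is invariant after every stem; so [k] is not altered by any rule here.
The GEN suffix is therefore /-gɛ/ underlyingly, with post-vocalic devoicing: voiced stops become voiceless after a vowel.

/-gɛ/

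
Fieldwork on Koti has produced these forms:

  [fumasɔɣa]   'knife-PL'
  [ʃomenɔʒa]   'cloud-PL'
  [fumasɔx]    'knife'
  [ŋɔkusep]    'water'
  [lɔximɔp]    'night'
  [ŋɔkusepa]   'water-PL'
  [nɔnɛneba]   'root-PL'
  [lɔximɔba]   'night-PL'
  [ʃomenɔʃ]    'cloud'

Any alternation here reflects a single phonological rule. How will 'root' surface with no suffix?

The stem for 'night' ends in [p] in [lɔximɔp] but [b] in [lɔximɔba].
Compare 'water', with invariant [p] in [ŋɔkusep] and [ŋɔkusepa]: an analysis with underlying /p/ and a rule producing [b] before the PL suffix would wrongly predict alternation here too.
Therefore /b/ is basic and [p] is derived by word-final obstruent devoicing (voiced obstruents become voiceless word-finally).
From [nɔnɛneba] the stem 'root' is /nɔnɛneb/; word-finally this yields [nɔnɛnep].

[nɔnɛnep]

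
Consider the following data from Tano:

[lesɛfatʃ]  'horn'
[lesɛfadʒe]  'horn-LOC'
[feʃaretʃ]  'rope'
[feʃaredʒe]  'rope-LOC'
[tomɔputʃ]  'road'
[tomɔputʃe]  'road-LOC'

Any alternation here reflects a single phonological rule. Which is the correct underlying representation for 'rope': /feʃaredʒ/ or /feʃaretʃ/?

In [feʃaretʃ] and [feʃaredʒe] the final segment of 'rope' alternates: [tʃ] ~ [dʒ].
But 'road' keeps [tʃ] in both environments ([tomɔputʃ], [tomɔputʃe]), so there is no rule changing /tʃ/ to [dʒ] before the LOC suffix.
So /dʒ/ is underlying, and a rule of word-final obstruent devoicing — voiced obstruents become voiceless word-finally — gives [tʃ].

/feʃaredʒ/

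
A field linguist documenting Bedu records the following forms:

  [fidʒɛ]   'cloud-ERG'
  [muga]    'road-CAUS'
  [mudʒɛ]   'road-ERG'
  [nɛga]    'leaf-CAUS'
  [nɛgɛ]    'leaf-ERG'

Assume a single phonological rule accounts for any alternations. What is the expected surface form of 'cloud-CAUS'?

The stem for 'road' ends in [g] in [muga] but [dʒ] in [mudʒɛ].
If /g/ were underlying and a rule turned it into [dʒ] before the ERG suffix, 'leaf' would also alternate; but it has [g] in both [nɛga] and [nɛgɛ].
Therefore /dʒ/ is basic and [g] is derived by depalatalization (palato-alveolar /dʒ/ becomes [g] when no front vowel follows).
The one attested form of 'cloud', [fidʒɛ], shows underlying /fidʒ/. Applying the same rule when no front vowel follows gives [figa].

[figa]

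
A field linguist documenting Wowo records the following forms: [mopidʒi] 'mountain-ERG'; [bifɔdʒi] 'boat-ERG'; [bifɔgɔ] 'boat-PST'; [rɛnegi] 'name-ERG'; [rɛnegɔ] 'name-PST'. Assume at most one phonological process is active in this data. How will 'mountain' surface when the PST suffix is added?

[mopigɔ]

'boat' shows [dʒ] ~ [g] at the end of the stem ([bifɔdʒi] vs [bifɔgɔ]).
The stem 'name' ([rɛnegi], [rɛnegɔ]) shows [g] unchanged in both environments, so [g] cannot be basic with [dʒ] derived before the ERG suffix.
Therefore /dʒ/ is basic and [g] is derived by depalatalization (palato-alveolar /dʒ/ becomes [g] when no front vowel follows).
From [mopidʒi] the stem 'mountain' is /mopidʒ/; when no front vowel follows this yields [mopigɔ].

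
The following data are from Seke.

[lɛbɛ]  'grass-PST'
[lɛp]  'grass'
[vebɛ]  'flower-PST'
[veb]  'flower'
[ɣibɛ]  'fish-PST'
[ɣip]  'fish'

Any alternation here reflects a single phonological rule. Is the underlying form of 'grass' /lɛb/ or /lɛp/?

In [lɛbɛ] and [lɛp] the final segment of 'grass' alternates: [b] ~ [p].
Compare 'flower', with invariant [b] in [vebɛ] and [veb]: an analysis with underlying /b/ and a rule producing [p] in isolation would wrongly predict alternation here too.
Therefore /p/ is basic and [b] is derived by intervocalic voicing (voiceless stops become voiced between vowels).

/lɛp/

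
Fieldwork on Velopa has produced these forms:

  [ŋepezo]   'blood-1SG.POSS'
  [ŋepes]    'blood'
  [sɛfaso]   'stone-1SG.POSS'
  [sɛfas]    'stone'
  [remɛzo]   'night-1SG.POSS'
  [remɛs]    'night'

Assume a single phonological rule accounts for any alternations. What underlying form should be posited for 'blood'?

In [ŋepezo] and [ŋepes] the final segment of 'blood' alternates: [z] ~ [s].
Compare 'stone', with invariant [s] in [sɛfaso] and [sɛfas]: an analysis with underlying /s/ and a rule producing [z] before the 1SG.POSS suffix would wrongly predict alternation here too.
So /z/ is underlying, and a rule of word-final obstruent devoicing — voiced obstruents become voiceless word-finally — gives [s].

/ŋepez/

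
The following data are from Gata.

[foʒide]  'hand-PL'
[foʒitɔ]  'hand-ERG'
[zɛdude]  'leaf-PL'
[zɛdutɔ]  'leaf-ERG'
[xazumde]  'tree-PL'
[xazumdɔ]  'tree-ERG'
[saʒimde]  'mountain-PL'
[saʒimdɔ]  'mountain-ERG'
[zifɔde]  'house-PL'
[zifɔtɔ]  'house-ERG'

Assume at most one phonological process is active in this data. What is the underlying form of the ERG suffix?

/-tɔ/

The ERG morpheme has two allomorphs, [-dɔ] and [-tɔ].
The PL suffix, which begins with [d], is invariant after every stem; so [d] is not altered by any rule here.
So the underlying form is /-tɔ/, and voiceless stops become voiced after a nasal.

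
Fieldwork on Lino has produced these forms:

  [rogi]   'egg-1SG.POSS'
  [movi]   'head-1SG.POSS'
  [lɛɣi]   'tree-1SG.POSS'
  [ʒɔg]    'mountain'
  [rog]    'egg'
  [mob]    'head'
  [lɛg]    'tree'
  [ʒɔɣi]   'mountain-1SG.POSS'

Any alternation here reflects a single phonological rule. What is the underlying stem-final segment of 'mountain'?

/ɣ/

'mountain' shows [g] ~ [ɣ] at the end of the stem ([ʒɔg] vs [ʒɔɣi]).
Compare 'egg', with invariant [g] in [rog] and [rogi]: an analysis with underlying /g/ and a rule producing [ɣ] before the 1SG.POSS suffix would wrongly predict alternation here too.
So /ɣ/ is underlying, and a rule of word-final hardening — voiced fricatives become stops word-finally — gives [g].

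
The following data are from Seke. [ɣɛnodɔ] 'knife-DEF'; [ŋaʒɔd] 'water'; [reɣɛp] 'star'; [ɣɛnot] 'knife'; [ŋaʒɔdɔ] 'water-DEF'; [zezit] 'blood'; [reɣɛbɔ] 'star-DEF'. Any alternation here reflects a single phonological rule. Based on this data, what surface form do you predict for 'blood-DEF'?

[zezidɔ]

In [ɣɛnot] and [ɣɛnodɔ] the final segment of 'knife' alternates: [t] ~ [d].
But 'water' keeps [d] in both environments ([ŋaʒɔd], [ŋaʒɔdɔ]), so there is no rule changing /d/ to [t] in isolation.
The underlying segment must be /t/; voiceless stops become voiced between vowels, yielding [d] there.
The one attested form of 'blood', [zezit], shows underlying /zezit/. Applying the same rule between vowels gives [zezidɔ].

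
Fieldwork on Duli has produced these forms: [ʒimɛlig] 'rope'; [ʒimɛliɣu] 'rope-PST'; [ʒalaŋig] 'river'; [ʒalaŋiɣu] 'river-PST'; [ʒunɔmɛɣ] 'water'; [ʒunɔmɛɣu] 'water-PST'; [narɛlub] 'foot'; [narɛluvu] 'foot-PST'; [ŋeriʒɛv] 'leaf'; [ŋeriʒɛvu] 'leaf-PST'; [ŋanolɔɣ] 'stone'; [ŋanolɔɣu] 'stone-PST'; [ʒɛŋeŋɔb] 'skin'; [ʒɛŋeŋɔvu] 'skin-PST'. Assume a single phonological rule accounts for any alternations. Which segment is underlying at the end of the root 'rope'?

The stem for 'rope' ends in [g] in [ʒimɛlig] but [ɣ] in [ʒimɛliɣu].
If /ɣ/ were underlying and a rule turned it into [g] in isolation, 'stone' would also alternate; but it has [ɣ] in both [ŋanolɔɣ] and [ŋanolɔɣu].
The alternation reflects intervocalic spirantization: voiced stops become fricatives between vowels. /g/ is underlying.

/g/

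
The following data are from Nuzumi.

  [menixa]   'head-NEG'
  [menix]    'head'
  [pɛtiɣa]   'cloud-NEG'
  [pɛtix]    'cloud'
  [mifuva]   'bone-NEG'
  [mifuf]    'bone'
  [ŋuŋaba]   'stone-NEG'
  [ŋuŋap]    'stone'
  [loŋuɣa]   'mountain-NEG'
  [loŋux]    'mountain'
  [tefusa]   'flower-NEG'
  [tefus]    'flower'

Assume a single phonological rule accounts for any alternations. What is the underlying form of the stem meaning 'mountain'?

/loŋuɣ/

In [loŋuɣa] and [loŋux] the final segment of 'mountain' alternates: [ɣ] ~ [x].
But 'head' keeps [x] in both environments ([menixa], [menix]), so there is no rule changing /x/ to [ɣ] before the NEG suffix.
The underlying segment must be /ɣ/; voiced obstruents become voiceless word-finally, yielding [x] there.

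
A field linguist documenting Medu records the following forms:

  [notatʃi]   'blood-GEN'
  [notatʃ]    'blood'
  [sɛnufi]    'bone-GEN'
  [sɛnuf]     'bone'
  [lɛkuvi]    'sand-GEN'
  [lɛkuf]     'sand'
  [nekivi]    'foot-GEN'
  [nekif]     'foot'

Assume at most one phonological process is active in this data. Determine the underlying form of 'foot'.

/nekiv/

'foot' shows [v] ~ [f] at the end of the stem ([nekivi] vs [nekif]).
Compare 'bone', with invariant [f] in [sɛnufi] and [sɛnuf]: an analysis with underlying /f/ and a rule producing [v] before the GEN suffix would wrongly predict alternation here too.
Therefore /v/ is basic and [f] is derived by word-final obstruent devoicing (voiced obstruents become voiceless word-finally).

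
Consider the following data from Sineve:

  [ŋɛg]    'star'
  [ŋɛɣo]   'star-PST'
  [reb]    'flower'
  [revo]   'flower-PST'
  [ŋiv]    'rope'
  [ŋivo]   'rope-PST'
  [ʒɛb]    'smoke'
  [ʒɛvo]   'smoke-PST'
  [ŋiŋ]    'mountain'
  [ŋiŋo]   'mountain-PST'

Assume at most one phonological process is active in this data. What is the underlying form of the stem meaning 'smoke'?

'smoke' shows [b] ~ [v] at the end of the stem ([ʒɛb] vs [ʒɛvo]).
But 'rope' keeps [v] in both environments ([ŋiv], [ŋivo]), so there is no rule changing /v/ to [b] in isolation.
The underlying segment must be /b/; voiced stops become fricatives between vowels, yielding [v] there.
The underlying form of 'smoke' is therefore /ʒɛb/.

/ʒɛb/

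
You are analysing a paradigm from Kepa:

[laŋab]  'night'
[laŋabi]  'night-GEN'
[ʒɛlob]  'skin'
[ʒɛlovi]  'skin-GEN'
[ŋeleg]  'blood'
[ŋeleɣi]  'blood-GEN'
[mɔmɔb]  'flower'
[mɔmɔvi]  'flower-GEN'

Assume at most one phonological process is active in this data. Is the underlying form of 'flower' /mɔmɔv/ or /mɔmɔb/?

In [mɔmɔb] and [mɔmɔvi] the final segment of 'flower' alternates: [b] ~ [v].
If /b/ were underlying and a rule turned it into [v] before the GEN suffix, 'night' would also alternate; but it has [b] in both [laŋab] and [laŋabi].
Therefore /v/ is basic and [b] is derived by word-final hardening (voiced fricatives become stops word-finally).

/mɔmɔv/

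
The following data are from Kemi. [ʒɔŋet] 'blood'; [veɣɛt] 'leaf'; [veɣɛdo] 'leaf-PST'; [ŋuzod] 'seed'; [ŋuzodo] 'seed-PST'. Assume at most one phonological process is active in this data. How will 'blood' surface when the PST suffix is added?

[ʒɔŋedo]

'leaf' shows [t] ~ [d] at the end of the stem ([veɣɛt] vs [veɣɛdo]).
If /d/ were underlying and a rule turned it into [t] in isolation, 'seed' would also alternate; but it has [d] in both [ŋuzod] and [ŋuzodo].
So /t/ is underlying, and a rule of intervocalic voicing — voiceless stops become voiced between vowels — gives [d].
From [ʒɔŋet] the stem 'blood' is /ʒɔŋet/; between vowels this yields [ʒɔŋedo].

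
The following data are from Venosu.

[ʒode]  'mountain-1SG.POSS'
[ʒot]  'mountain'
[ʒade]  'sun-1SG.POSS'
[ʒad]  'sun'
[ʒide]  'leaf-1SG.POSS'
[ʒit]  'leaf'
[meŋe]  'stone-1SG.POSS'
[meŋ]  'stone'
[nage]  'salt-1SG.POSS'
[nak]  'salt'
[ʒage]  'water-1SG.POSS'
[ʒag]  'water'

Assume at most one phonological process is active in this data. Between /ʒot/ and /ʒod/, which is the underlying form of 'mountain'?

In [ʒode] and [ʒot] the final segment of 'mountain' alternates: [d] ~ [t].
Compare 'sun', with invariant [d] in [ʒade] and [ʒad]: an analysis with underlying /d/ and a rule producing [t] in isolation would wrongly predict alternation here too.
So /t/ is underlying, and a rule of intervocalic voicing — voiceless stops become voiced between vowels — gives [d].

/ʒot/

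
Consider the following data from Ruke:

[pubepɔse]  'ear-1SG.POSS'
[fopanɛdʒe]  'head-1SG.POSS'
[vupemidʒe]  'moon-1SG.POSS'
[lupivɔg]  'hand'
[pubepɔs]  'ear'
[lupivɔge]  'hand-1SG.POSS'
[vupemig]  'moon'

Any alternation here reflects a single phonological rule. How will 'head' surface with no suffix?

In [vupemidʒe] and [vupemig] the final segment of 'moon' alternates: [dʒ] ~ [g].
Compare 'hand', with invariant [g] in [lupivɔge] and [lupivɔg]: an analysis with underlying /g/ and a rule producing [dʒ] before the 1SG.POSS suffix would wrongly predict alternation here too.
So /dʒ/ is underlying, and a rule of depalatalization — palato-alveolar /dʒ/ becomes [g] when no front vowel follows — gives [g].
The one attested form of 'head', [fopanɛdʒe], shows underlying /fopanɛdʒ/. Applying the same rule when no front vowel follows gives [fopanɛg].

[fopanɛg]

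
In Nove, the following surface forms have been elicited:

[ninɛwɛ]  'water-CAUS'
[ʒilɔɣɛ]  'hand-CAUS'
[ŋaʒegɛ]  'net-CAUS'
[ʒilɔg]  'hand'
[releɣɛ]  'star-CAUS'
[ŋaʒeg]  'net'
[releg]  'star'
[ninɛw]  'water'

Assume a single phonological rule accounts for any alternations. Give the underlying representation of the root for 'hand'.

The stem for 'hand' ends in [ɣ] in [ʒilɔɣɛ] but [g] in [ʒilɔg].
The stem 'net' ([ŋaʒegɛ], [ŋaʒeg]) shows [g] unchanged in both environments, so [g] cannot be basic with [ɣ] derived before the CAUS suffix.
The underlying segment must be /ɣ/; voiced fricatives become stops word-finally, yielding [g] there.
The underlying form of 'hand' is therefore /ʒilɔɣ/.

/ʒilɔɣ/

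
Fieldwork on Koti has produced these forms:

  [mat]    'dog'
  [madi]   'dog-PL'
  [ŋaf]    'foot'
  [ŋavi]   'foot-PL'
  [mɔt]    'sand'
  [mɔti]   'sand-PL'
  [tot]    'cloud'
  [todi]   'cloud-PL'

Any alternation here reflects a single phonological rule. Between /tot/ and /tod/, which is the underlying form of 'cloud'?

The root 'cloud' surfaces as [tot] and [todi], with a stem-final [t] ~ [d] alternation.
If /t/ were underlying and a rule turned it into [d] before the PL suffix, 'sand' would also alternate; but it has [t] in both [mɔt] and [mɔti].
The underlying segment must be /d/; voiced obstruents become voiceless word-finally, yielding [t] there.

/tod/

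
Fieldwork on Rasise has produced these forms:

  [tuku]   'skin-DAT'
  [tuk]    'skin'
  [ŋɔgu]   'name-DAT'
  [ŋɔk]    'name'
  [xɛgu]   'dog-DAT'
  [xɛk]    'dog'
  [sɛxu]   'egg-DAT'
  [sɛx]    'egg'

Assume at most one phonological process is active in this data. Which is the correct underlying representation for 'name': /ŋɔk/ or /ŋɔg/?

/ŋɔg/

In [ŋɔgu] and [ŋɔk] the final segment of 'name' alternates: [g] ~ [k].
The stem 'skin' ([tuku], [tuk]) shows [k] unchanged in both environments, so [k] cannot be basic with [g] derived before the DAT suffix.
The underlying segment must be /g/; voiced obstruents become voiceless word-finally, yielding [k] there.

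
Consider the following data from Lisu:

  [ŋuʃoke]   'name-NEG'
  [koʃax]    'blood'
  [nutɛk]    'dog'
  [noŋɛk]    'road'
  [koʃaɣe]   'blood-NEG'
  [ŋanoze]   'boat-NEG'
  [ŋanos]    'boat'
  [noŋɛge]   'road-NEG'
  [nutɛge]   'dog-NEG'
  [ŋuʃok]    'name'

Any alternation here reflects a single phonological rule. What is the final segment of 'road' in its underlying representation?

In [noŋɛk] and [noŋɛge] the final segment of 'road' alternates: [k] ~ [g].
If /k/ were underlying and a rule turned it into [g] before the NEG suffix, 'name' would also alternate; but it has [k] in both [ŋuʃok] and [ŋuʃoke].
Therefore /g/ is basic and [k] is derived by word-final obstruent devoicing (voiced obstruents become voiceless word-finally).

/g/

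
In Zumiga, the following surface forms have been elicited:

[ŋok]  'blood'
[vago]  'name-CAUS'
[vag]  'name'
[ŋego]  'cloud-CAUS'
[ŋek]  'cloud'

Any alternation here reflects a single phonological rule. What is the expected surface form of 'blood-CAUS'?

The root 'cloud' surfaces as [ŋego] and [ŋek], with a stem-final [g] ~ [k] alternation.
The stem 'name' ([vago], [vag]) shows [g] unchanged in both environments, so [g] cannot be basic with [k] derived in isolation.
So /k/ is underlying, and a rule of intervocalic voicing — voiceless stops become voiced between vowels — gives [g].
The one attested form of 'blood', [ŋok], shows underlying /ŋok/. Applying the same rule between vowels gives [ŋogo].

[ŋogo]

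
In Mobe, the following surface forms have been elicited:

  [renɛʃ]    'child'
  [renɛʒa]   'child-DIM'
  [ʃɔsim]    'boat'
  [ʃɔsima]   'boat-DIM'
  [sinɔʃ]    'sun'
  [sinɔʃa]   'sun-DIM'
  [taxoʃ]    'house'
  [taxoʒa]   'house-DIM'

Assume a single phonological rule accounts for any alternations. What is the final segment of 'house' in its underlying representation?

The stem for 'house' ends in [ʃ] in [taxoʃ] but [ʒ] in [taxoʒa].
If /ʃ/ were underlying and a rule turned it into [ʒ] before the DIM suffix, 'sun' would also alternate; but it has [ʃ] in both [sinɔʃ] and [sinɔʃa].
So /ʒ/ is underlying, and a rule of word-final obstruent devoicing — voiced obstruents become voiceless word-finally — gives [ʃ].

/ʒ/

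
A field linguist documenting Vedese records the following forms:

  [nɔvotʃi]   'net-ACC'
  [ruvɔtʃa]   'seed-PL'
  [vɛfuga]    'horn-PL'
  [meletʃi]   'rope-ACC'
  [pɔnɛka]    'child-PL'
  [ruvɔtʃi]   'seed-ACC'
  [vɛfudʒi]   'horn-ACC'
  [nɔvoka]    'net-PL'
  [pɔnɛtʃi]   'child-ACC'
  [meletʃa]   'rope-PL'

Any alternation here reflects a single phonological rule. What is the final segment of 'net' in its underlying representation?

/k/

In [nɔvoka] and [nɔvotʃi] the final segment of 'net' alternates: [k] ~ [tʃ].
The stem 'rope' ([meletʃa], [meletʃi]) shows [tʃ] unchanged in both environments, so [tʃ] cannot be basic with [k] derived before the PL suffix.
Therefore /k/ is basic and [tʃ] is derived by palatalization before a front vowel (/k/ and /g/ become palato-alveolar [tʃ] and [dʒ] before a front vowel).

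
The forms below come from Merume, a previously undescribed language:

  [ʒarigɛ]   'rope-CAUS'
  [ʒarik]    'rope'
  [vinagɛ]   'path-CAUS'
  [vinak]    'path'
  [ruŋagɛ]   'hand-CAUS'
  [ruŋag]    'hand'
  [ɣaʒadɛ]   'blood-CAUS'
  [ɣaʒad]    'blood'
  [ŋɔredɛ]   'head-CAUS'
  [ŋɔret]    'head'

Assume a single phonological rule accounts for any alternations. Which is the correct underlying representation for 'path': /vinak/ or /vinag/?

/vinak/

'path' shows [g] ~ [k] at the end of the stem ([vinagɛ] vs [vinak]).
If /g/ were underlying and a rule turned it into [k] in isolation, 'hand' would also alternate; but it has [g] in both [ruŋagɛ] and [ruŋag].
The underlying segment must be /k/; voiceless stops become voiced between vowels, yielding [g] there.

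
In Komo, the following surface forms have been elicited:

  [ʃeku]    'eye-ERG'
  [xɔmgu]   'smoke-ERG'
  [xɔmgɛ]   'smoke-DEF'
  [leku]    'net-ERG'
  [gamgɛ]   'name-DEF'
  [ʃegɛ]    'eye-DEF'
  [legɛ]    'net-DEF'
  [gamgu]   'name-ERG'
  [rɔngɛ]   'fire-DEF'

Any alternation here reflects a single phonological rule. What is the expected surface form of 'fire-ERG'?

The ERG suffix surfaces as [-gu] and [-ku], depending on the final segment of the stem.
By contrast the DEF suffix keeps its initial [g] throughout — that segment must be underlying.
The ERG suffix is therefore /-ku/ underlyingly, with post-nasal voicing: voiceless stops become voiced after a nasal.
After 'fire', which ends in a nasal, the suffix surfaces as [-gu], giving [rɔngu].

[rɔngu]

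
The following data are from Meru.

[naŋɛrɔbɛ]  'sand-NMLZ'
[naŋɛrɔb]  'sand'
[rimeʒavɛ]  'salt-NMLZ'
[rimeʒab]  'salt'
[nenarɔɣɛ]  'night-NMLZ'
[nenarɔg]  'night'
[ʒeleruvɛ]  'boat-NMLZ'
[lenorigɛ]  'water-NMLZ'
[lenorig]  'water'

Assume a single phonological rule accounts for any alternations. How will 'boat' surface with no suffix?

'salt' shows [v] ~ [b] at the end of the stem ([rimeʒavɛ] vs [rimeʒab]).
If /b/ were underlying and a rule turned it into [v] before the NMLZ suffix, 'sand' would also alternate; but it has [b] in both [naŋɛrɔbɛ] and [naŋɛrɔb].
The alternation reflects word-final hardening: voiced fricatives become stops word-finally. /v/ is underlying.
The one attested form of 'boat', [ʒeleruvɛ], shows underlying /ʒeleruv/. Applying the same rule word-finally gives [ʒelerub].

[ʒelerub]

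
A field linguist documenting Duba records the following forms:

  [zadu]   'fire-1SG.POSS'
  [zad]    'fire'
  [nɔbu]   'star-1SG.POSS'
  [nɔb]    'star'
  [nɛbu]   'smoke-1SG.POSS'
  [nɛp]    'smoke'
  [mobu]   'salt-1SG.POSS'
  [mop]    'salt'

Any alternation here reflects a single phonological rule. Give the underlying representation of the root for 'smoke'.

The stem for 'smoke' ends in [b] in [nɛbu] but [p] in [nɛp].
Compare 'star', with invariant [b] in [nɔbu] and [nɔb]: an analysis with underlying /b/ and a rule producing [p] in isolation would wrongly predict alternation here too.
So /p/ is underlying, and a rule of intervocalic voicing — voiceless stops become voiced between vowels — gives [b].

/nɛp/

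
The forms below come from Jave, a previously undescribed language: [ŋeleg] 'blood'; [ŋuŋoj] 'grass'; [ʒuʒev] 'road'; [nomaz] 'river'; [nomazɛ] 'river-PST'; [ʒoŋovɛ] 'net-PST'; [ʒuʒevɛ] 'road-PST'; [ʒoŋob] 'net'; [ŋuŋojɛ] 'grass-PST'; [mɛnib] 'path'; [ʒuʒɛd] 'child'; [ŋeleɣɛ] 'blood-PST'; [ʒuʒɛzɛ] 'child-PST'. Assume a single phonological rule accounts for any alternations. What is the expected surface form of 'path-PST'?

[mɛnivɛ]

The stem for 'net' ends in [b] in [ʒoŋob] but [v] in [ʒoŋovɛ].
But 'road' keeps [v] in both environments ([ʒuʒev], [ʒuʒevɛ]), so there is no rule changing /v/ to [b] in isolation.
The alternation reflects intervocalic spirantization: voiced stops become fricatives between vowels. /b/ is underlying.
The one attested form of 'path', [mɛnib], shows underlying /mɛnib/. Applying the same rule between vowels gives [mɛnivɛ].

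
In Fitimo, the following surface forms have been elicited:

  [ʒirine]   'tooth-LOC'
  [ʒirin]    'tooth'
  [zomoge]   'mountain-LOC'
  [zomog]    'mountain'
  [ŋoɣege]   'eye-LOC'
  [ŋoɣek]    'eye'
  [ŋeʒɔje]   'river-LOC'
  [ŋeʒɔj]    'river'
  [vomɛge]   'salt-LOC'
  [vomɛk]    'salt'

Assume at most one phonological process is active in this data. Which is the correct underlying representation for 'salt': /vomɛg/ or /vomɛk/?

/vomɛk/

The stem for 'salt' ends in [g] in [vomɛge] but [k] in [vomɛk].
If /g/ were underlying and a rule turned it into [k] in isolation, 'mountain' would also alternate; but it has [g] in both [zomoge] and [zomog].
The underlying segment must be /k/; voiceless stops become voiced between vowels, yielding [g] there.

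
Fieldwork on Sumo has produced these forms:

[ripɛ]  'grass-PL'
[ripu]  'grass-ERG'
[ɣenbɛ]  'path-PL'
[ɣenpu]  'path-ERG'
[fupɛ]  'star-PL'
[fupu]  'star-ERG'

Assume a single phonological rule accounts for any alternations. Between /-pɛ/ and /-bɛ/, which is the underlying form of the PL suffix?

The PL suffix surfaces as [-bɛ] and [-pɛ], depending on the final segment of the stem.
The ERG suffix, which begins with [p], is invariant after every stem; so [p] is not altered by any rule here.
So the underlying form is /-bɛ/, and voiced stops become voiceless after a vowel.

/-bɛ/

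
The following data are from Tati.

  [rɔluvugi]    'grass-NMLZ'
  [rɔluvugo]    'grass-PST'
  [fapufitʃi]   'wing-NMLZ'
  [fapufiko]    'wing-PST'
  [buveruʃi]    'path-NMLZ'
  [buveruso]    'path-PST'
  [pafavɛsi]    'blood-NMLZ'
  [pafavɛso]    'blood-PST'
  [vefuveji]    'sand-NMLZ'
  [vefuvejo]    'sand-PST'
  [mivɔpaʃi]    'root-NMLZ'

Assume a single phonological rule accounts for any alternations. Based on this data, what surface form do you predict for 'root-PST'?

'path' shows [ʃ] ~ [s] at the end of the stem ([buveruʃi] vs [buveruso]).
But 'blood' keeps [s] in both environments ([pafavɛsi], [pafavɛso]), so there is no rule changing /s/ to [ʃ] before the NMLZ suffix.
The alternation reflects depalatalization: palato-alveolar /tʃ/ and /ʃ/ become [k] and [s] when no front vowel follows. /ʃ/ is underlying.
From [mivɔpaʃi] the stem 'root' is /mivɔpaʃ/; when no front vowel follows this yields [mivɔpaso].

[mivɔpaso]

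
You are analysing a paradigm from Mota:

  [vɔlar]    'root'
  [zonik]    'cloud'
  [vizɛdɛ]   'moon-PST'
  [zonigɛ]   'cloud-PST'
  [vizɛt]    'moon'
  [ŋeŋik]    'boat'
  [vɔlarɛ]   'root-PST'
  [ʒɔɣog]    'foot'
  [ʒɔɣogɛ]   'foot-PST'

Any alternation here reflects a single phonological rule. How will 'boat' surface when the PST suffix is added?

[ŋeŋigɛ]

The stem for 'cloud' ends in [g] in [zonigɛ] but [k] in [zonik].
If /g/ were underlying and a rule turned it into [k] in isolation, 'foot' would also alternate; but it has [g] in both [ʒɔɣogɛ] and [ʒɔɣog].
Therefore /k/ is basic and [g] is derived by intervocalic voicing (voiceless stops become voiced between vowels).
The one attested form of 'boat', [ŋeŋik], shows underlying /ŋeŋik/. Applying the same rule between vowels gives [ŋeŋigɛ].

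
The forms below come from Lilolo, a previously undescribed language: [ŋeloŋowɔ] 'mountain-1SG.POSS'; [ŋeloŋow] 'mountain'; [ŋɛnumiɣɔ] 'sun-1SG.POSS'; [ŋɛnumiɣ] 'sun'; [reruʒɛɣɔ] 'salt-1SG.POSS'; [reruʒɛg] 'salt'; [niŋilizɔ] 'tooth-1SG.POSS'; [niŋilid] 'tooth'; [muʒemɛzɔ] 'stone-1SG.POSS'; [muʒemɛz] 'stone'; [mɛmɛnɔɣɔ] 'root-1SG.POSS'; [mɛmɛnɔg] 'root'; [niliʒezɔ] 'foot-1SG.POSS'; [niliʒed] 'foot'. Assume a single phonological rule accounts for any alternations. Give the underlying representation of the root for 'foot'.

The stem for 'foot' ends in [z] in [niliʒezɔ] but [d] in [niliʒed].
The stem 'stone' ([muʒemɛzɔ], [muʒemɛz]) shows [z] unchanged in both environments, so [z] cannot be basic with [d] derived in isolation.
The underlying segment must be /d/; voiced stops become fricatives between vowels, yielding [z] there.

/niliʒed/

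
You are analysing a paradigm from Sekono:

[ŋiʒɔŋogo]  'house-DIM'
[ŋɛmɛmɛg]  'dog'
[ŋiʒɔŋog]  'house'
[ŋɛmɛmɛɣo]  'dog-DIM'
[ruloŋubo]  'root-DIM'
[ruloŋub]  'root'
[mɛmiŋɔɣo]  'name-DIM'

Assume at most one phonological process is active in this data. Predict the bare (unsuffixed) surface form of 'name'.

[mɛmiŋɔg]

In [ŋɛmɛmɛɣo] and [ŋɛmɛmɛg] the final segment of 'dog' alternates: [ɣ] ~ [g].
But 'house' keeps [g] in both environments ([ŋiʒɔŋogo], [ŋiʒɔŋog]), so there is no rule changing /g/ to [ɣ] before the DIM suffix.
Therefore /ɣ/ is basic and [g] is derived by word-final hardening (voiced fricatives become stops word-finally).
The one attested form of 'name', [mɛmiŋɔɣo], shows underlying /mɛmiŋɔɣ/. Applying the same rule word-finally gives [mɛmiŋɔg].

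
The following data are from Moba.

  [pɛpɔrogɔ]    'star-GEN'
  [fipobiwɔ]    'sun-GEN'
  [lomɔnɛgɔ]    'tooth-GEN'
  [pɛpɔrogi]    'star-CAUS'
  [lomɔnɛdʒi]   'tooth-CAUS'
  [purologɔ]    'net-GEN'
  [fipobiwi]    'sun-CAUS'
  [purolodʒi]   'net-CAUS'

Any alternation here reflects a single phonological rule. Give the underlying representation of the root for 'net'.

'net' shows [dʒ] ~ [g] at the end of the stem ([purolodʒi] vs [purologɔ]).
But 'star' keeps [g] in both environments ([pɛpɔrogi], [pɛpɔrogɔ]), so there is no rule changing /g/ to [dʒ] before the CAUS suffix.
The alternation reflects depalatalization: palato-alveolar /dʒ/ becomes [g] when no front vowel follows. /dʒ/ is underlying.
Hence 'net' is /purolodʒ/ underlyingly.

/purolodʒ/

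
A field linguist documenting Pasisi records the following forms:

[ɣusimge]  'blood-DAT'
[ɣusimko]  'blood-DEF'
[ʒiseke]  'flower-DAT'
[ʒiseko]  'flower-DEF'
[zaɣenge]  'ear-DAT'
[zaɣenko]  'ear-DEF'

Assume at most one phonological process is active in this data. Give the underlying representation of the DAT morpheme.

/-ge/

The DAT suffix surfaces as [-ge] and [-ke], depending on the final segment of the stem.
The DEF suffix, which begins with [k], is invariant after every stem; so [k] is not altered by any rule here.
So the underlying form is /-ge/, and voiced stops become voiceless after a vowel.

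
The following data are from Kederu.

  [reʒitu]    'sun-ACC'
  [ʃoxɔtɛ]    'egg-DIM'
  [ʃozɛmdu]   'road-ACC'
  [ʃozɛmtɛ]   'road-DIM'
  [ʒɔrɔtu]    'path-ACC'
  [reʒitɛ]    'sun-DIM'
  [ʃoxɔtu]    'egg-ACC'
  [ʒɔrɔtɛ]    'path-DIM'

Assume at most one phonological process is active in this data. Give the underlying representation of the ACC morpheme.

The ACC morpheme has two allomorphs, [-du] and [-tu].
The DIM suffix, which begins with [t], is invariant after every stem; so [t] is not altered by any rule here.
So the underlying form is /-du/, and voiced stops become voiceless after a vowel.

/-du/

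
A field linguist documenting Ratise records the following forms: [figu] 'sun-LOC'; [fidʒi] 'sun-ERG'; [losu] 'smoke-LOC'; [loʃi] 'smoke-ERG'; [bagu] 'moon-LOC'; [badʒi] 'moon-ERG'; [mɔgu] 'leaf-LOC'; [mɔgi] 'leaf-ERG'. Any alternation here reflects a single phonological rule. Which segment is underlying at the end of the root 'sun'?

/dʒ/

In [figu] and [fidʒi] the final segment of 'sun' alternates: [g] ~ [dʒ].
Compare 'leaf', with invariant [g] in [mɔgu] and [mɔgi]: an analysis with underlying /g/ and a rule producing [dʒ] before the ERG suffix would wrongly predict alternation here too.
Therefore /dʒ/ is basic and [g] is derived by depalatalization (palato-alveolar /dʒ/ and /ʃ/ become [g] and [s] when no front vowel follows).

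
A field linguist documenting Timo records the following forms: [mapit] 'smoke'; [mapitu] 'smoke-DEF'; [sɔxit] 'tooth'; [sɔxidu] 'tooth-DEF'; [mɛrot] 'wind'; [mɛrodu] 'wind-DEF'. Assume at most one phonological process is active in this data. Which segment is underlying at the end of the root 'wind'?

In [mɛrot] and [mɛrodu] the final segment of 'wind' alternates: [t] ~ [d].
The stem 'smoke' ([mapit], [mapitu]) shows [t] unchanged in both environments, so [t] cannot be basic with [d] derived before the DEF suffix.
The alternation reflects word-final obstruent devoicing: voiced obstruents become voiceless word-finally. /d/ is underlying.

/d/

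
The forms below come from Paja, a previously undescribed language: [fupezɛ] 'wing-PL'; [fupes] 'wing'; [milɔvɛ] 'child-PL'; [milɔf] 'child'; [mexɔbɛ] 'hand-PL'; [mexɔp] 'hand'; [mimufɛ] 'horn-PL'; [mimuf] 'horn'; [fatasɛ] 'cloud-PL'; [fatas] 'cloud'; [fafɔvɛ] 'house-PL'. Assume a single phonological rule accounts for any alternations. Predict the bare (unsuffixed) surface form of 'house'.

[fafɔf]

'child' shows [v] ~ [f] at the end of the stem ([milɔvɛ] vs [milɔf]).
Compare 'horn', with invariant [f] in [mimufɛ] and [mimuf]: an analysis with underlying /f/ and a rule producing [v] before the PL suffix would wrongly predict alternation here too.
The alternation reflects word-final obstruent devoicing: voiced obstruents become voiceless word-finally. /v/ is underlying.
The one attested form of 'house', [fafɔvɛ], shows underlying /fafɔv/. Applying the same rule word-finally gives [fafɔf].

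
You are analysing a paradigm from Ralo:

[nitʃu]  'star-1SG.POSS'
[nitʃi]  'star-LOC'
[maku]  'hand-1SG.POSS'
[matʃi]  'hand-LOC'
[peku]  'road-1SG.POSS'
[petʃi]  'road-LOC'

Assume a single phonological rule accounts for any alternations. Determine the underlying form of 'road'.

The stem for 'road' ends in [k] in [peku] but [tʃ] in [petʃi].
Compare 'star', with invariant [tʃ] in [nitʃu] and [nitʃi]: an analysis with underlying /tʃ/ and a rule producing [k] before the 1SG.POSS suffix would wrongly predict alternation here too.
The alternation reflects palatalization before a front vowel: /k/ becomes palato-alveolar [tʃ] before a front vowel. /k/ is underlying.

/pek/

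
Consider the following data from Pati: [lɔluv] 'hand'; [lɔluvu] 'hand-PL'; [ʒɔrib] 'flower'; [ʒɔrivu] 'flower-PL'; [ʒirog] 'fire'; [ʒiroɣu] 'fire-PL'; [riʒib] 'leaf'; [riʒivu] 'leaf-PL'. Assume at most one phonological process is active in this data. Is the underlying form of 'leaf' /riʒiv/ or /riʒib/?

The root 'leaf' surfaces as [riʒib] and [riʒivu], with a stem-final [b] ~ [v] alternation.
Compare 'hand', with invariant [v] in [lɔluv] and [lɔluvu]: an analysis with underlying /v/ and a rule producing [b] in isolation would wrongly predict alternation here too.
The alternation reflects intervocalic spirantization: voiced stops become fricatives between vowels. /b/ is underlying.

/riʒib/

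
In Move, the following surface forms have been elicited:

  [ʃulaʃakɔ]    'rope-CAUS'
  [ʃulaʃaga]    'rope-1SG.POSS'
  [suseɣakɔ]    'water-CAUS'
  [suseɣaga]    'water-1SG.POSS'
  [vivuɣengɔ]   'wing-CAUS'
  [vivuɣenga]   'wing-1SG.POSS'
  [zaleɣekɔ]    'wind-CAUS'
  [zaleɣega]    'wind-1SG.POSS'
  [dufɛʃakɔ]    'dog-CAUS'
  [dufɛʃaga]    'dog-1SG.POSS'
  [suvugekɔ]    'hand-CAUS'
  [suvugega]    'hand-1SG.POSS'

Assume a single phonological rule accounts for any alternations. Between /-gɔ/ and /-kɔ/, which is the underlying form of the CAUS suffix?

The CAUS suffix surfaces as [-gɔ] and [-kɔ], depending on the final segment of the stem.
By contrast the 1SG.POSS suffix keeps its initial [g] throughout — that segment must be underlying.
The CAUS suffix is therefore /-kɔ/ underlyingly, with post-nasal voicing: voiceless stops become voiced after a nasal.

/-kɔ/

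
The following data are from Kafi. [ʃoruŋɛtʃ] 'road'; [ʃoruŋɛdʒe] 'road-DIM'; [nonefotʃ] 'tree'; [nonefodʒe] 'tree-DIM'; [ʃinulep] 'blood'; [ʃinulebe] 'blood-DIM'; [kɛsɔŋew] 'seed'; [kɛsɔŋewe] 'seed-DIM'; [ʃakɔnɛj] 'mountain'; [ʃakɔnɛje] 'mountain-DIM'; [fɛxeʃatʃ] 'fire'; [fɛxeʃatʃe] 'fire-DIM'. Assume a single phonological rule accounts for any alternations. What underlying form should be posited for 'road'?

The stem for 'road' ends in [tʃ] in [ʃoruŋɛtʃ] but [dʒ] in [ʃoruŋɛdʒe].
The stem 'fire' ([fɛxeʃatʃ], [fɛxeʃatʃe]) shows [tʃ] unchanged in both environments, so [tʃ] cannot be basic with [dʒ] derived before the DIM suffix.
The alternation reflects word-final obstruent devoicing: voiced obstruents become voiceless word-finally. /dʒ/ is underlying.

/ʃoruŋɛdʒ/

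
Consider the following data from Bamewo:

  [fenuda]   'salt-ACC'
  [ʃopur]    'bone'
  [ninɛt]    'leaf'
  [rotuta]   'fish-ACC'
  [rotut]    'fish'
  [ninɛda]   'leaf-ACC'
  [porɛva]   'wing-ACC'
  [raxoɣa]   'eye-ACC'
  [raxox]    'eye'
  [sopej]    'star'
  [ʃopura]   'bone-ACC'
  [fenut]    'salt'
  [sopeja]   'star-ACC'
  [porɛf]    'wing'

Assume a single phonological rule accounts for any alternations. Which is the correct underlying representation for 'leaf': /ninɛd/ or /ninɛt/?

In [ninɛda] and [ninɛt] the final segment of 'leaf' alternates: [d] ~ [t].
But 'fish' keeps [t] in both environments ([rotuta], [rotut]), so there is no rule changing /t/ to [d] before the ACC suffix.
The alternation reflects word-final obstruent devoicing: voiced obstruents become voiceless word-finally. /d/ is underlying.

/ninɛd/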